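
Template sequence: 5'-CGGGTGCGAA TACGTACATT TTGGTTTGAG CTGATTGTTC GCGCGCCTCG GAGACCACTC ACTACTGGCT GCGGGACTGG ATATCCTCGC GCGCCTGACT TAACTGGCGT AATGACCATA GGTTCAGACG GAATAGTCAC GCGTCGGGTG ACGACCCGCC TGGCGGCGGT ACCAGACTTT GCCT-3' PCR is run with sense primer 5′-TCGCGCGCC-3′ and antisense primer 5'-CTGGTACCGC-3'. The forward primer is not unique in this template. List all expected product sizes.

The forward primer TCGCGCGCC matches the top strand at positions 39–47, 87–95.
The reverse primer's reverse complement is GCGGTACCAG, matching at positions 166–175.
Each forward site pairs with the reverse site to give a product ending at position 175: sizes 137, 89 bp.

137 bp, 89 bp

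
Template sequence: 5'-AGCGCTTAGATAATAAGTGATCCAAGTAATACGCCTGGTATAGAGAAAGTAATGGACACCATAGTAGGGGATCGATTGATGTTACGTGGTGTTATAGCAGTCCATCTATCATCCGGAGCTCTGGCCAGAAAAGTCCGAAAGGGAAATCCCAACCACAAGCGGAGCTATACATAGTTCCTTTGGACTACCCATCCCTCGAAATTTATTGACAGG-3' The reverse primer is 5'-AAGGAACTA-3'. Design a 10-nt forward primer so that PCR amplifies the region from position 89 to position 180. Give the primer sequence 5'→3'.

5'-GTGTTATAGC-3'

The reverse primer's reverse complement TAGTTCCTT matches the template at positions 172–180; the product starts at position 89.
The forward primer is identical to the top strand over positions 89–98: GTGTTATAGC.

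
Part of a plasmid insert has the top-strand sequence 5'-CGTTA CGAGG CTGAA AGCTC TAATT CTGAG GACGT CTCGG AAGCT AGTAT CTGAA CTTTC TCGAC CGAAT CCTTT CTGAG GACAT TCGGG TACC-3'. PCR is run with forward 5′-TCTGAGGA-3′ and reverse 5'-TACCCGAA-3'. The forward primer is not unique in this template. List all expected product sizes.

The forward primer TCTGAGGA matches the top strand at positions 25–32, 75–82.
The reverse primer's reverse complement is TTCGGGTA, matching at positions 85–92.
Each forward site pairs with the reverse site to give a product ending at position 92: sizes 68, 18 bp.

68 bp, 18 bp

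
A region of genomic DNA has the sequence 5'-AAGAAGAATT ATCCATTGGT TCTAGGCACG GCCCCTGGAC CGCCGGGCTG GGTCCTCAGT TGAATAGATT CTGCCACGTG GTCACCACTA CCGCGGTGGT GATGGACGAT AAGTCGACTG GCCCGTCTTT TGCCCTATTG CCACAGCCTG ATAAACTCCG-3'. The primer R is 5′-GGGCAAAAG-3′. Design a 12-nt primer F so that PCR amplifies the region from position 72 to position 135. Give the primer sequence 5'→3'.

The reverse primer's reverse complement CTTTTGCCC matches the template at positions 127–135; the product starts at position 72.
The forward primer is identical to the top strand over positions 72–83: TGCCACGTGGTC.

5'-TGCCACGTGGTC-3'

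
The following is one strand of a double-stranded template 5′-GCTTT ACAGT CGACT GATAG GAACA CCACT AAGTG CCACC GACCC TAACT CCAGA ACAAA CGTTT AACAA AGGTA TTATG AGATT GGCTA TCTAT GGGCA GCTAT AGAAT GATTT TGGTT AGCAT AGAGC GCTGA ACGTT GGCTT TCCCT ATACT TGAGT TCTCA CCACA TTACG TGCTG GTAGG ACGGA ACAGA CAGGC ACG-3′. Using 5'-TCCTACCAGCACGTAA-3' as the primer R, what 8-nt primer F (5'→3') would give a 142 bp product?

5'-CTAACTCC-3'

The reverse primer's reverse complement TTACGTGCTGGTAGGA matches the template at positions 171–186, so the product ends at position 186.
A 142 bp product then starts at position 186 − 142 + 1 = 45.
The forward primer is identical to the top strand there: CTAACTCC.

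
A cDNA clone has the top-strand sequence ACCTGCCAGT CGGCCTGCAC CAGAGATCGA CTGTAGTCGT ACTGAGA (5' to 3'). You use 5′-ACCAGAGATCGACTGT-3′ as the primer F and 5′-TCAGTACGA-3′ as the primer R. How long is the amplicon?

Scanning the template, ACCAGAGATCGACTGT occurs at positions 19–34; this primer anneals to the bottom strand there with its 3' end pointing downstream.
The reverse primer's reverse complement is TCGTACTGA, which matches the template at positions 37–45.
Product length = (reverse-primer end) − (forward-primer start) + 1 = 45 − 19 + 1 = 27 bp.

27 bp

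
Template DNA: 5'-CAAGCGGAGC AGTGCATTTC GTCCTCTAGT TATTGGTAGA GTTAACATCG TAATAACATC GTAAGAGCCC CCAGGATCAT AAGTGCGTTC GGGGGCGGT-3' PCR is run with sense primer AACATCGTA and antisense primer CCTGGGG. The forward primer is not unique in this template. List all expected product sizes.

32 bp, 21 bp

The forward primer AACATCGTA matches the top strand at positions 44–52, 55–63.
The reverse primer's reverse complement is CCCCAGG, matching at positions 69–75.
Each forward site pairs with the reverse site to give a product ending at position 75: sizes 32, 21 bp.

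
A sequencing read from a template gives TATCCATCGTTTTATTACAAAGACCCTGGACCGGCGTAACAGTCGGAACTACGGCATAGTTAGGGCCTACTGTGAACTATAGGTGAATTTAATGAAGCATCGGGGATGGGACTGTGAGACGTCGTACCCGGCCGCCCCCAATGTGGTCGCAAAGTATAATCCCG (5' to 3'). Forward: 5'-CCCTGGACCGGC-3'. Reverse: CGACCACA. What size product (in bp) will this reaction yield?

The forward primer matches the template at positions 24–35.
Taking the reverse complement of CGACCACA gives TGTGGTCG, found at positions 142–149 on the template; the primer anneals here to the top strand with its 3' end pointing upstream.
Product length = (reverse-primer end) − (forward-primer start) + 1 = 149 − 24 + 1 = 126 bp.

126 bp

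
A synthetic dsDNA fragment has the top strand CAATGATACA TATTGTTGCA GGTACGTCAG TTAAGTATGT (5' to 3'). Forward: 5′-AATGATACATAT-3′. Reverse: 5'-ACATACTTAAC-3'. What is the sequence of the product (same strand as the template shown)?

Scanning the template, AATGATACATAT occurs at positions 2–13; this primer anneals to the bottom strand there with its 3' end pointing downstream.
Reverse complement of the reverse primer: GTTAAGTATGT. This occurs on the top strand at positions 30–40.
The product is the template from position 2 through 40 (39 bp).

5'-AATGATACATATTGTTGCAGGTACGTCAGTTAAGTATGT-3'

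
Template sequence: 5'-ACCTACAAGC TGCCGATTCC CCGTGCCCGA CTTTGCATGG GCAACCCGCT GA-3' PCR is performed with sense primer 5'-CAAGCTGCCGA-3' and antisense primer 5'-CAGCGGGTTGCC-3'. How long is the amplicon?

46 bp

The forward primer matches the template at positions 6–16.
The reverse primer's reverse complement is GGCAACCCGCTG, which matches the template at positions 40–51.
Product length = (reverse-primer end) − (forward-primer start) + 1 = 51 − 6 + 1 = 46 bp.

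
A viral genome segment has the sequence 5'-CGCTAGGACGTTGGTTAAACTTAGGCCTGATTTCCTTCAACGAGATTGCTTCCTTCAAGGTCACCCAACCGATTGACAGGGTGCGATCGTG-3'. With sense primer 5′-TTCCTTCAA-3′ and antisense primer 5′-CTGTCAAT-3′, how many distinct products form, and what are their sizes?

The forward primer TTCCTTCAA matches the top strand at positions 32–40, 50–58.
The reverse primer's reverse complement is ATTGACAG, matching at positions 72–79.
Each forward site pairs with the reverse site to give a product ending at position 79: sizes 48, 30 bp.

Two products: 48 bp, 30 bp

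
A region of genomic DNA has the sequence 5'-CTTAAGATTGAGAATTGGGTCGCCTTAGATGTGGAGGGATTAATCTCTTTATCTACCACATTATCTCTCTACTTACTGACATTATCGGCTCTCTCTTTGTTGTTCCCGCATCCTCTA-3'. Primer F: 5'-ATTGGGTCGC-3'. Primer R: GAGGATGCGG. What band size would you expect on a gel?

102 bp

Scanning the template, ATTGGGTCGC occurs at positions 14–23; this primer anneals to the bottom strand there with its 3' end pointing downstream.
The reverse primer's reverse complement is CCGCATCCTC, which matches the template at positions 106–115.
Product length = (reverse-primer end) − (forward-primer start) + 1 = 115 − 14 + 1 = 102 bp.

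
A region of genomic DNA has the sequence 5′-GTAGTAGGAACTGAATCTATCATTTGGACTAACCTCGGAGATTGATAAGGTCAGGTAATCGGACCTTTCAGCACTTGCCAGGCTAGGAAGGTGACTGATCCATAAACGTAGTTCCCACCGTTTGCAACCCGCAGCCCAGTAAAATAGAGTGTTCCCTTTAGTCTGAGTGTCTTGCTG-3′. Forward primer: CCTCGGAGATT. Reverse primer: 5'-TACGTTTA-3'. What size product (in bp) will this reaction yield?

The forward primer matches the template at positions 33–43.
Taking the reverse complement of TACGTTTA gives TAAACGTA, found at positions 103–110 on the template; the primer anneals here to the top strand with its 3' end pointing upstream.
The product runs from position 33 to position 110, so its length is 110 − 33 + 1 = 78 bp.

78 bp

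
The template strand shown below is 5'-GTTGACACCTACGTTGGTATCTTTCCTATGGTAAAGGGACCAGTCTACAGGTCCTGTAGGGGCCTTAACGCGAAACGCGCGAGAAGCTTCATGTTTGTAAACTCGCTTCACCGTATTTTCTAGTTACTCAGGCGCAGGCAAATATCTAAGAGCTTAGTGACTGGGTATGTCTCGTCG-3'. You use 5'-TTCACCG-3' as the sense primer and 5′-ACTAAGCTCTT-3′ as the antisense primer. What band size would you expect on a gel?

52 bp

Forward primer TTCACCG is found on the top strand at positions 107–113.
Reverse complement of the reverse primer: AAGAGCTTAGT. This occurs on the top strand at positions 148–158.
Amplicon spans positions 107–158: 52 bp.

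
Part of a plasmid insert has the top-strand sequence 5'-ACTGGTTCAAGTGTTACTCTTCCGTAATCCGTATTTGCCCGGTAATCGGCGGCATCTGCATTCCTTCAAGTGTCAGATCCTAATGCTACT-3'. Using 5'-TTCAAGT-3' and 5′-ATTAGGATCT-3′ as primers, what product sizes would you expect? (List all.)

The forward primer TTCAAGT matches the top strand at positions 6–12, 65–71.
The reverse primer's reverse complement is AGATCCTAAT, matching at positions 75–84.
Each forward site pairs with the reverse site to give a product ending at position 84: sizes 79, 20 bp.

79 bp, 20 bp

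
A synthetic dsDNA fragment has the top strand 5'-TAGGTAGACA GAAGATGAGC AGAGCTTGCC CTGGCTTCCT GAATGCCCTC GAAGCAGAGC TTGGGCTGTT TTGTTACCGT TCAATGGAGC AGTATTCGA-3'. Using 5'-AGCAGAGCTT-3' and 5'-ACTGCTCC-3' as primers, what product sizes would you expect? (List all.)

76 bp, 41 bp

The forward primer AGCAGAGCTT matches the top strand at positions 18–27, 53–62.
The reverse primer's reverse complement is GGAGCAGT, matching at positions 86–93.
Each forward site pairs with the reverse site to give a product ending at position 93: sizes 76, 41 bp.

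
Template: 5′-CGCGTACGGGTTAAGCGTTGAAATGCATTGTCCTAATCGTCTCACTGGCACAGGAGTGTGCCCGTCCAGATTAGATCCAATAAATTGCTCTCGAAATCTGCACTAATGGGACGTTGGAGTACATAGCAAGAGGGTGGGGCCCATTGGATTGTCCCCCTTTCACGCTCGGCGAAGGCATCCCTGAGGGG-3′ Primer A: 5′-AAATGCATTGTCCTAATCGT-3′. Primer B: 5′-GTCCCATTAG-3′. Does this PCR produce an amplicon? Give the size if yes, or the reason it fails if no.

Primer A (AAATGCATTGTCCTAATCGT) matches the top strand at positions 21–40; it acts as a forward primer.
Primer B's reverse complement is CTAATGGGAC, matching the top strand at positions 103–112; it acts as a reverse primer.
The 3' ends face each other across positions 21–112, giving a 92 bp product.

Yes — a 92 bp product.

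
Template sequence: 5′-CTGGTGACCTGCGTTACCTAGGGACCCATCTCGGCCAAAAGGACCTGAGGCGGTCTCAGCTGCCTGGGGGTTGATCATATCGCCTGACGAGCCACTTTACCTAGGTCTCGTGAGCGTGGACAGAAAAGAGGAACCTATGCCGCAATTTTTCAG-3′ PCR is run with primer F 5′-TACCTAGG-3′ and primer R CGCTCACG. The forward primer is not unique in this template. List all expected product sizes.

102 bp, 19 bp

The forward primer TACCTAGG matches the top strand at positions 15–22, 98–105.
The reverse primer's reverse complement is CGTGAGCG, matching at positions 109–116.
Each forward site pairs with the reverse site to give a product ending at position 116: sizes 102, 19 bp.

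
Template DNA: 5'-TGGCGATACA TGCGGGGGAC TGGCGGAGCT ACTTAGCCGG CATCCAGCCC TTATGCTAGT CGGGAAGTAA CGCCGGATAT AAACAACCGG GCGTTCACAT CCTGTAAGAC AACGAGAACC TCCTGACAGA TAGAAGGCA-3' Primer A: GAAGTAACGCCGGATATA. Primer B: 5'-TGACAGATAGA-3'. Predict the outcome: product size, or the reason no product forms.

No product — both primers anneal to the same strand and extend in the same direction.

Primer A (GAAGTAACGCCGGATATA) matches the top strand at positions 64–81 (3' end points downstream).
Primer B (TGACAGATAGA) also matches the top strand directly, at positions 124–134 — its reverse complement TCTATCTGTCA is not present.
Both primers anneal to the bottom strand with 3' ends pointing the same way, so neither can prime synthesis back toward the other.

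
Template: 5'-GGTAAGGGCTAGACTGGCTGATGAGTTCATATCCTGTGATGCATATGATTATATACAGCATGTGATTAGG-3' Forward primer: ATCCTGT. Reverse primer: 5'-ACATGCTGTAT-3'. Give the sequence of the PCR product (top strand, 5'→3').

Scanning the template, ATCCTGT occurs at positions 31–37; this primer anneals to the bottom strand there with its 3' end pointing downstream.
Taking the reverse complement of ACATGCTGTAT gives ATACAGCATGT, found at positions 53–63 on the template; the primer anneals here to the top strand with its 3' end pointing upstream.
The product is the template from position 31 through 63 (33 bp).

5'-ATCCTGTGATGCATATGATTATATACAGCATGT-3'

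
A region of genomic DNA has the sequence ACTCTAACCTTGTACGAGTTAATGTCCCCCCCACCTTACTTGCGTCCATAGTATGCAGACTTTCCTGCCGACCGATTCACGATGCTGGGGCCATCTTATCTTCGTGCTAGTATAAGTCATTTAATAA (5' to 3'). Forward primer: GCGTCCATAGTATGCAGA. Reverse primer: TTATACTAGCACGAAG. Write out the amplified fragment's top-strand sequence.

Scanning the template, GCGTCCATAGTATGCAGA occurs at positions 42–59; this primer anneals to the bottom strand there with its 3' end pointing downstream.
Reverse complement of the reverse primer: CTTCGTGCTAGTATAA. This occurs on the top strand at positions 100–115.
The product is the template from position 42 through 115 (74 bp).

5'-GCGTCCATAGTATGCAGACTTTCCTGCCGACCGATTCACGATGCTGGGGCCATCTTATCTTCGTGCTAGTATAA-3'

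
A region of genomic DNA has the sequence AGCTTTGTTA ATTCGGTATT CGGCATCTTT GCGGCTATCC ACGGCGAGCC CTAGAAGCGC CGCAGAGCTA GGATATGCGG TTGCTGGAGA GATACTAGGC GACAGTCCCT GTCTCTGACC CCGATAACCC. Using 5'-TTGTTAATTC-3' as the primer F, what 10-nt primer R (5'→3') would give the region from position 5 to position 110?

The product's 3' end on the top strand is position 110.
The reverse primer anneals to the top strand over positions 101–110, i.e. to GACAGTCCCT.
Its sequence written 5'→3' is the reverse complement: AGGGACTGTC.

5'-AGGGACTGTC-3'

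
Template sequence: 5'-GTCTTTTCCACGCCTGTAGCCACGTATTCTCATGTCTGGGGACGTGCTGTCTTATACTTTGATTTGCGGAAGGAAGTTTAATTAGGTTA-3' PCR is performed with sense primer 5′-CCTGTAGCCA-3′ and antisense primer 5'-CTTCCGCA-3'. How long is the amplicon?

The forward primer matches the template at positions 13–22.
Reverse complement of the reverse primer: TGCGGAAG. This occurs on the top strand at positions 65–72.
Amplicon spans positions 13–72: 60 bp.

60 bp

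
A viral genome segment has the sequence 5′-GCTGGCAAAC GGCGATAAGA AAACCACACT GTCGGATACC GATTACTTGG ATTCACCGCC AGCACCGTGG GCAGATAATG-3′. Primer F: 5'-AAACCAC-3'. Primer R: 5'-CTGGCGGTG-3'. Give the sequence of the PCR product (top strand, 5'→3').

5'-AAACCACACTGTCGGATACCGATTACTTGGATTCACCGCCAG-3'

The forward primer matches the template at positions 21–27.
Reverse complement of the reverse primer: CACCGCCAG. This occurs on the top strand at positions 54–62.
The product is the template from position 21 through 62 (42 bp).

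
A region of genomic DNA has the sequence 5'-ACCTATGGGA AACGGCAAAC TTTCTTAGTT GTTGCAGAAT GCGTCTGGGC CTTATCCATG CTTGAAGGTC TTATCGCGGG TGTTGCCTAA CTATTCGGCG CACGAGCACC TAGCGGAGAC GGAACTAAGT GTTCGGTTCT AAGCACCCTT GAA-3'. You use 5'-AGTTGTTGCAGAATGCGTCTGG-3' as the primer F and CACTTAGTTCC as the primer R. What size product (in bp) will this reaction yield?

The forward primer matches the template at positions 27–48.
The reverse primer's reverse complement is GGAACTAAGTG, which matches the template at positions 121–131.
The product runs from position 27 to position 131, so its length is 131 − 27 + 1 = 105 bp.

105 bp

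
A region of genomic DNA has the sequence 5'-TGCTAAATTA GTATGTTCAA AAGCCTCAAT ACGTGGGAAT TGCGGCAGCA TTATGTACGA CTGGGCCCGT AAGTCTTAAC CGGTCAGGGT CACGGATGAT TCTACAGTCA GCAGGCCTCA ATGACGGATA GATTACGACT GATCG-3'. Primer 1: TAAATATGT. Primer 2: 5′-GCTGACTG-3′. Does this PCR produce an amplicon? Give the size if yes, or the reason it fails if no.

No product — primer 1 has no binding site in the template.

Primer 1 (TAAATATGT) does not match the top strand, and its reverse complement ACATATTTA does not match either.
With no annealing site for primer 1, no amplification occurs.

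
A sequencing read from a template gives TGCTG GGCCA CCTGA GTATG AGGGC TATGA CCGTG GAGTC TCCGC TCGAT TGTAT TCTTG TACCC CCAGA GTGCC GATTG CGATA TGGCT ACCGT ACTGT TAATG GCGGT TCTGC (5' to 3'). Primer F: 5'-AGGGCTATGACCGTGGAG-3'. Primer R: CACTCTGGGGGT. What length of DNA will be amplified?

The forward primer matches the template at positions 21–38.
The reverse primer's reverse complement is ACCCCCAGAGTG, which matches the template at positions 62–73.
Product length = (reverse-primer end) − (forward-primer start) + 1 = 73 − 21 + 1 = 53 bp.

53 bp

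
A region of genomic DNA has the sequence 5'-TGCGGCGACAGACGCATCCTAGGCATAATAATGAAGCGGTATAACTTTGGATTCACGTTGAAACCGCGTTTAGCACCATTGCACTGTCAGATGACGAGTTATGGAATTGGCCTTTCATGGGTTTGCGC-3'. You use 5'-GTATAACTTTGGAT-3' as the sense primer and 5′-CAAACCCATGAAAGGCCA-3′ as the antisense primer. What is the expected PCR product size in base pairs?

87 bp

The forward primer matches the template at positions 39–52.
Taking the reverse complement of CAAACCCATGAAAGGCCA gives TGGCCTTTCATGGGTTTG, found at positions 108–125 on the template; the primer anneals here to the top strand with its 3' end pointing upstream.
Product length = (reverse-primer end) − (forward-primer start) + 1 = 125 − 39 + 1 = 87 bp.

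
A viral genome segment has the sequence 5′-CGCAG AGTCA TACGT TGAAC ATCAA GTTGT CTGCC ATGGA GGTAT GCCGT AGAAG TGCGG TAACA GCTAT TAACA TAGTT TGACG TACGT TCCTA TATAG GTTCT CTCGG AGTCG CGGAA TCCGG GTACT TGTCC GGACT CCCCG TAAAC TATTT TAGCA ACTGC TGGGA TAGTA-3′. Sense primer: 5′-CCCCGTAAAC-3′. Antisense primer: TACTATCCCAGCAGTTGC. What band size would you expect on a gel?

35 bp

The forward primer matches the template at positions 141–150.
Reverse complement of the reverse primer: GCAACTGCTGGGATAGTA. This occurs on the top strand at positions 158–175.
Product length = (reverse-primer end) − (forward-primer start) + 1 = 175 − 141 + 1 = 35 bp.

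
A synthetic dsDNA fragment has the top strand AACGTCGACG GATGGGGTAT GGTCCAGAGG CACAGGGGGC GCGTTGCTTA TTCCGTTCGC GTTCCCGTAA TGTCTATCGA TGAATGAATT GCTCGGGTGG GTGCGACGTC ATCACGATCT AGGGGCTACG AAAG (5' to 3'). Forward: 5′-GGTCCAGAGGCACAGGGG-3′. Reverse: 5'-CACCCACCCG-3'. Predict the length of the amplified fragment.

Forward primer GGTCCAGAGGCACAGGGG is found on the top strand at positions 21–38.
Reverse complement of the reverse primer: CGGGTGGGTG. This occurs on the top strand at positions 94–103.
Amplicon spans positions 21–103: 83 bp.

83 bp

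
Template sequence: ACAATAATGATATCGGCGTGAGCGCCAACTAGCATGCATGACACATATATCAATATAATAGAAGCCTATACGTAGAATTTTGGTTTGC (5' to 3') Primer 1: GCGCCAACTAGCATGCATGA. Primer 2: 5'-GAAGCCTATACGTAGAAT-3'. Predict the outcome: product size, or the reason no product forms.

No product — both primers anneal to the same strand and extend in the same direction.

Primer 1 (GCGCCAACTAGCATGCATGA) matches the top strand at positions 22–41 (3' end points downstream).
Primer 2 (GAAGCCTATACGTAGAAT) also matches the top strand directly, at positions 61–78 — its reverse complement ATTCTACGTATAGGCTTC is not present.
Both primers anneal to the bottom strand with 3' ends pointing the same way, so neither can prime synthesis back toward the other.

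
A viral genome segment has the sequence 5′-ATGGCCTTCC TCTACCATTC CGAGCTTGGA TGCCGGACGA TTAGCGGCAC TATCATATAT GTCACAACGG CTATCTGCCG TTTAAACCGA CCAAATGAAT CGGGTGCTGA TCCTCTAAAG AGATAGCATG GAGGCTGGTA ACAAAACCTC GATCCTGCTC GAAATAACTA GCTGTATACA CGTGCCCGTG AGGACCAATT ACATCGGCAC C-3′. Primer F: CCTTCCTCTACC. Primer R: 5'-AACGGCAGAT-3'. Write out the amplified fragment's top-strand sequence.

5'-CCTTCCTCTACCATTCCGAGCTTGGATGCCGGACGATTAGCGGCACTATCATATATGTCACAACGGCTATCTGCCGTT-3'

Scanning the template, CCTTCCTCTACC occurs at positions 5–16; this primer anneals to the bottom strand there with its 3' end pointing downstream.
Taking the reverse complement of AACGGCAGAT gives ATCTGCCGTT, found at positions 73–82 on the template; the primer anneals here to the top strand with its 3' end pointing upstream.
The product is the template from position 5 through 82 (78 bp).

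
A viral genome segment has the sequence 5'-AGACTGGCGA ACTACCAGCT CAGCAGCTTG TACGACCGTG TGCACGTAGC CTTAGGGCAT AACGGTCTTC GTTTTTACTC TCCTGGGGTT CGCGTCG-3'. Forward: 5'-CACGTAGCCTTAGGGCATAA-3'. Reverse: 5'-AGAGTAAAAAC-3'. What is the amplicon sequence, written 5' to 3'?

5'-CACGTAGCCTTAGGGCATAACGGTCTTCGTTTTTACTCT-3'

Forward primer CACGTAGCCTTAGGGCATAA is found on the top strand at positions 43–62.
Reverse complement of the reverse primer: GTTTTTACTCT. This occurs on the top strand at positions 71–81.
The product is the template from position 43 through 81 (39 bp).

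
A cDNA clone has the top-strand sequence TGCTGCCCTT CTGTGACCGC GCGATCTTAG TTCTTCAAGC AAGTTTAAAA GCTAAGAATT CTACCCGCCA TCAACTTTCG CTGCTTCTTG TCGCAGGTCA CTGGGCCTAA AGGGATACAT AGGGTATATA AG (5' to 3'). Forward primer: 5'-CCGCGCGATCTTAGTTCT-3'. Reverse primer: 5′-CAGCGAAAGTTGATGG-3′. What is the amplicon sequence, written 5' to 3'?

5'-CCGCGCGATCTTAGTTCTTCAAGCAAGTTTAAAAGCTAAGAATTCTACCCGCCATCAACTTTCGCTG-3'

The forward primer matches the template at positions 17–34.
Reverse complement of the reverse primer: CCATCAACTTTCGCTG. This occurs on the top strand at positions 68–83.
The product is the template from position 17 through 83 (67 bp).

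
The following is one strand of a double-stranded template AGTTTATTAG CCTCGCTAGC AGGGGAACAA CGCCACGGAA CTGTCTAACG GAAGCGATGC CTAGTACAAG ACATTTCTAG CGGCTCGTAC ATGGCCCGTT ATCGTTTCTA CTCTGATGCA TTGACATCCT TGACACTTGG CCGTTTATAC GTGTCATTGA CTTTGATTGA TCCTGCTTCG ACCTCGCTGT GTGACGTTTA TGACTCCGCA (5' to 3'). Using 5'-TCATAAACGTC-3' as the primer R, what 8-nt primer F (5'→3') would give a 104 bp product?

The reverse primer's reverse complement GACGTTTATGA matches the template at positions 193–203, so the product ends at position 203.
A 104 bp product then starts at position 203 − 104 + 1 = 100.
The forward primer is identical to the top strand there: TATCGTTT.

5'-TATCGTTT-3'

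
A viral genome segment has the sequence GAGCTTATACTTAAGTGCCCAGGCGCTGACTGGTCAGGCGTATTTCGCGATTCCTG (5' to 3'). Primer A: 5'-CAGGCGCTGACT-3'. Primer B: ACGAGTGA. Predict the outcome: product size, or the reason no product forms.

Primer B (ACGAGTGA) does not match the top strand, and its reverse complement TCACTCGT does not match either.
With no annealing site for primer B, no amplification occurs.

No product — primer B has no binding site in the template.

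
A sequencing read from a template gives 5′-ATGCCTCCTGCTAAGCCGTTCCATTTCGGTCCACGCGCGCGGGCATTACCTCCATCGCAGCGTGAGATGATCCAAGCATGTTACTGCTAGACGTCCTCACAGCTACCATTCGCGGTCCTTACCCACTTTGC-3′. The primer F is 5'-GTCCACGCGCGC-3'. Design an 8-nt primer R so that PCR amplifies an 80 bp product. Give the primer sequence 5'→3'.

5'-TGGTAGCT-3'

The forward primer binds at positions 29–40, so an 80 bp product ends at position 29 + 80 − 1 = 108.
The reverse primer anneals to the top strand over positions 101–108, i.e. to AGCTACCA.
Its sequence written 5'→3' is the reverse complement: TGGTAGCT.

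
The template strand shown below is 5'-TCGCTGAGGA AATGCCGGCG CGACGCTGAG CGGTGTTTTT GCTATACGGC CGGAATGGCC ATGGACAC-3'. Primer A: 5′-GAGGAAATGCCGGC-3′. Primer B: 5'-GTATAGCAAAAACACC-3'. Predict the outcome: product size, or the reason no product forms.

Yes — a 42 bp product.

Primer A (GAGGAAATGCCGGC) matches the top strand at positions 6–19; it acts as a forward primer.
Primer B's reverse complement is GGTGTTTTTGCTATAC, matching the top strand at positions 32–47; it acts as a reverse primer.
The 3' ends face each other across positions 6–47, giving a 42 bp product.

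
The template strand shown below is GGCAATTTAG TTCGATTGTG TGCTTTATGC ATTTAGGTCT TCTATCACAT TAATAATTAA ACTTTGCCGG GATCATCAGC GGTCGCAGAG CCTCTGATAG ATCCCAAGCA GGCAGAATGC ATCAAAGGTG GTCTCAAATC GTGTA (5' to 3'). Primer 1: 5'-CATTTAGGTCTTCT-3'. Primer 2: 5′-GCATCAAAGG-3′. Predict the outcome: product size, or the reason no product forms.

No product — both primers anneal to the same strand and extend in the same direction.

Primer 1 (CATTTAGGTCTTCT) matches the top strand at positions 30–43 (3' end points downstream).
Primer 2 (GCATCAAAGG) also matches the top strand directly, at positions 119–128 — its reverse complement CCTTTGATGC is not present.
Both primers anneal to the bottom strand with 3' ends pointing the same way, so neither can prime synthesis back toward the other.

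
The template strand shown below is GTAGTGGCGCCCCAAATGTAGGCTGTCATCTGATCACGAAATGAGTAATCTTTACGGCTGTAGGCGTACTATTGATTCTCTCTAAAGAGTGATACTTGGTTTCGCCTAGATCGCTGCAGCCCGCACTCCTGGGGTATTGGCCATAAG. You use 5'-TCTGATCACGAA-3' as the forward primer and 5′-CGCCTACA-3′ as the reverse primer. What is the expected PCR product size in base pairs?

The forward primer matches the template at positions 29–40.
The reverse primer's reverse complement is TGTAGGCG, which matches the template at positions 59–66.
Amplicon spans positions 29–66: 38 bp.

38 bp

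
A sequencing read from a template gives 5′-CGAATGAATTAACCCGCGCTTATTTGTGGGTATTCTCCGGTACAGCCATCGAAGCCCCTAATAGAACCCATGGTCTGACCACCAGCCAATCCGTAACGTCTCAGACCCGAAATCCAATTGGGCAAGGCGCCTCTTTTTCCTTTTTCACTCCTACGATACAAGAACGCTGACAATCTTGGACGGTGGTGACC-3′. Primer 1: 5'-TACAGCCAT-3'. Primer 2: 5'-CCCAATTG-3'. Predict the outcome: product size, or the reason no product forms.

Primer 1 (TACAGCCAT) matches the top strand at positions 41–49; it acts as a forward primer.
Primer 2's reverse complement is CAATTGGG, matching the top strand at positions 115–122; it acts as a reverse primer.
The 3' ends face each other across positions 41–122, giving an 82 bp product.

Yes — an 82 bp product.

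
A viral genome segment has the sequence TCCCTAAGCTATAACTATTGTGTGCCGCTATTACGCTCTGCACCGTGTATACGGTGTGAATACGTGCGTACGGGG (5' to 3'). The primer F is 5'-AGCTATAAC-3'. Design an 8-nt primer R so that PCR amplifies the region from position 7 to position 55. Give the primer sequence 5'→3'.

5'-ACCGTATA-3'

The product's 3' end on the top strand is position 55.
The reverse primer anneals to the top strand over positions 48–55, i.e. to TATACGGT.
Its sequence written 5'→3' is the reverse complement: ACCGTATA.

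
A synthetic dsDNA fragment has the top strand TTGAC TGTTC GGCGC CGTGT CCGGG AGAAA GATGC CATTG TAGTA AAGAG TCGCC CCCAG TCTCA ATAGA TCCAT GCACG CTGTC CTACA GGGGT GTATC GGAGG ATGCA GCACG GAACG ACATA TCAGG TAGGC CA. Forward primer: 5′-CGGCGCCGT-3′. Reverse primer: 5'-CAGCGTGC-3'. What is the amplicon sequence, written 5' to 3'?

Scanning the template, CGGCGCCGT occurs at positions 10–18; this primer anneals to the bottom strand there with its 3' end pointing downstream.
The reverse primer's reverse complement is GCACGCTG, which matches the template at positions 76–83.
The product is the template from position 10 through 83 (74 bp).

5'-CGGCGCCGTGTCCGGGAGAAAGATGCCATTGTAGTAAAGAGTCGCCCCCAGTCTCAATAGATCCATGCACGCTG-3'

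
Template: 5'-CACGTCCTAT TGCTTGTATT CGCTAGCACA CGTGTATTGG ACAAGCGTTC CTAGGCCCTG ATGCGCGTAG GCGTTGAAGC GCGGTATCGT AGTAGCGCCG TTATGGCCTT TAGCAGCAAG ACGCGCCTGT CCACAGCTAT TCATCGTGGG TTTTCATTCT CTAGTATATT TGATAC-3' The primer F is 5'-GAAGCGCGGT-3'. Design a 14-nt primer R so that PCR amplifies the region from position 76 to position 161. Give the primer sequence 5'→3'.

5'-GAGAATGAAAACCC-3'

The product's 3' end on the top strand is position 161.
The reverse primer anneals to the top strand over positions 148–161, i.e. to GGGTTTTCATTCTC.
Its sequence written 5'→3' is the reverse complement: GAGAATGAAAACCC.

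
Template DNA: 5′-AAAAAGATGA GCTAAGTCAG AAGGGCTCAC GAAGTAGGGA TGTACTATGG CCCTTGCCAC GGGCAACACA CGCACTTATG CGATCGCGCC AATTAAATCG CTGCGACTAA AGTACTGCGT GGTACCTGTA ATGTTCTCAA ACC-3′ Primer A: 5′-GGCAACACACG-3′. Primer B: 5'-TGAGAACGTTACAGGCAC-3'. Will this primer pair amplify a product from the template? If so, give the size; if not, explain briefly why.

No product — primer B has no binding site in the template.

Primer B (TGAGAACGTTACAGGCAC) does not match the top strand, and its reverse complement GTGCCTGTAACGTTCTCA does not match either.
With no annealing site for primer B, no amplification occurs.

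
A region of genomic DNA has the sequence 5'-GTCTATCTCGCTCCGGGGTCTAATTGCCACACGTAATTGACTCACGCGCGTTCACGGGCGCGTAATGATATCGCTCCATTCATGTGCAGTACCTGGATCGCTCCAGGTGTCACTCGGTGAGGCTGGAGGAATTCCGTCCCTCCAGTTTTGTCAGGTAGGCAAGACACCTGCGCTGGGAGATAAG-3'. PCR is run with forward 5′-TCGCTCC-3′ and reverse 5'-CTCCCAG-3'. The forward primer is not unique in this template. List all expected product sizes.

The forward primer TCGCTCC matches the top strand at positions 8–14, 71–77, 98–104.
The reverse primer's reverse complement is CTGGGAG, matching at positions 173–179.
Each forward site pairs with the reverse site to give a product ending at position 179: sizes 172, 109, 82 bp.

172 bp, 109 bp, 82 bp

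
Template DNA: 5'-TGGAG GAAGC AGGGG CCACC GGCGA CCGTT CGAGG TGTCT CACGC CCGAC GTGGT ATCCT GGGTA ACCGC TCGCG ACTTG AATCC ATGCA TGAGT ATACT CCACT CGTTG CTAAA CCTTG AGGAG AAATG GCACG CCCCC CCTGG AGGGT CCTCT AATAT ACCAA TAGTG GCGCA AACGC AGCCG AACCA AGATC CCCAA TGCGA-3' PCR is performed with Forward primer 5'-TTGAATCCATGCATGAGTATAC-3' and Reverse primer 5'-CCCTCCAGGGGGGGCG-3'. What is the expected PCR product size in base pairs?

Scanning the template, TTGAATCCATGCATGAGTATAC occurs at positions 78–99; this primer anneals to the bottom strand there with its 3' end pointing downstream.
Reverse complement of the reverse primer: CGCCCCCCCTGGAGGG. This occurs on the top strand at positions 134–149.
The product runs from position 78 to position 149, so its length is 149 − 78 + 1 = 72 bp.

72 bp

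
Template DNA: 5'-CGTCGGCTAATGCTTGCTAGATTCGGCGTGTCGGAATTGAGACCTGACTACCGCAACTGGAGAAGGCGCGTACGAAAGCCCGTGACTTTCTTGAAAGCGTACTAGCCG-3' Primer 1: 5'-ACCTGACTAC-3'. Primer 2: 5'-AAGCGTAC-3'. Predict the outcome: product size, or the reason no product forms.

No product — both primers anneal to the same strand and extend in the same direction.

Primer 1 (ACCTGACTAC) matches the top strand at positions 42–51 (3' end points downstream).
Primer 2 (AAGCGTAC) also matches the top strand directly, at positions 95–102 — its reverse complement GTACGCTT is not present.
Both primers anneal to the bottom strand with 3' ends pointing the same way, so neither can prime synthesis back toward the other.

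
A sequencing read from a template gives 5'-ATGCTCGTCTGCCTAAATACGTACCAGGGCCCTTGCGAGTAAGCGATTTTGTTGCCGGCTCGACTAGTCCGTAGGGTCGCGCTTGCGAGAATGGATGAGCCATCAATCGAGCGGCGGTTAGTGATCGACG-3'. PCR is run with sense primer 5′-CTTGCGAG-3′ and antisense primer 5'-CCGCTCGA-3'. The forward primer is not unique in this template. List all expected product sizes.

The forward primer CTTGCGAG matches the top strand at positions 32–39, 82–89.
The reverse primer's reverse complement is TCGAGCGG, matching at positions 107–114.
Each forward site pairs with the reverse site to give a product ending at position 114: sizes 83, 33 bp.

83 bp, 33 bp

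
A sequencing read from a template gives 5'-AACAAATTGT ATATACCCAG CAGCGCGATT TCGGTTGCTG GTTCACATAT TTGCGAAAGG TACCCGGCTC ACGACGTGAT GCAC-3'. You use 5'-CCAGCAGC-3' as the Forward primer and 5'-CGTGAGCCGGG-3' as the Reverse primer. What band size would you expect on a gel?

57 bp

Forward primer CCAGCAGC is found on the top strand at positions 17–24.
Taking the reverse complement of CGTGAGCCGGG gives CCCGGCTCACG, found at positions 63–73 on the template; the primer anneals here to the top strand with its 3' end pointing upstream.
Product length = (reverse-primer end) − (forward-primer start) + 1 = 73 − 17 + 1 = 57 bp.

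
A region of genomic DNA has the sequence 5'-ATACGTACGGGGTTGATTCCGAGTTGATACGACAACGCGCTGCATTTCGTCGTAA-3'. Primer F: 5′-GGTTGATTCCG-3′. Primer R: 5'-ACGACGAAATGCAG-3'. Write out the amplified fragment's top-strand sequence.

5'-GGTTGATTCCGAGTTGATACGACAACGCGCTGCATTTCGTCGT-3'

Forward primer GGTTGATTCCG is found on the top strand at positions 11–21.
Reverse complement of the reverse primer: CTGCATTTCGTCGT. This occurs on the top strand at positions 40–53.
The product is the template from position 11 through 53 (43 bp).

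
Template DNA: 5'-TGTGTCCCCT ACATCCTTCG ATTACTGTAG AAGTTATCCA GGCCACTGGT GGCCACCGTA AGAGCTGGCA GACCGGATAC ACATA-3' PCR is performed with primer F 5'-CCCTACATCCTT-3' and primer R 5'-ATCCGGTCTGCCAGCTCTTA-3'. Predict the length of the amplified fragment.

Scanning the template, CCCTACATCCTT occurs at positions 7–18; this primer anneals to the bottom strand there with its 3' end pointing downstream.
The reverse primer's reverse complement is TAAGAGCTGGCAGACCGGAT, which matches the template at positions 59–78.
Amplicon spans positions 7–78: 72 bp.

72 bp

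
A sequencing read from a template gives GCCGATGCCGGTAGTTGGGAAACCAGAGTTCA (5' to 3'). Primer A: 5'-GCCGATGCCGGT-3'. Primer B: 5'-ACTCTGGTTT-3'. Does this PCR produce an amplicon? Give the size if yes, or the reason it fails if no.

Primer A (GCCGATGCCGGT) matches the top strand at positions 1–12; it acts as a forward primer.
Primer B's reverse complement is AAACCAGAGT, matching the top strand at positions 20–29; it acts as a reverse primer.
The 3' ends face each other across positions 1–29, giving a 29 bp product.

Yes — a 29 bp product.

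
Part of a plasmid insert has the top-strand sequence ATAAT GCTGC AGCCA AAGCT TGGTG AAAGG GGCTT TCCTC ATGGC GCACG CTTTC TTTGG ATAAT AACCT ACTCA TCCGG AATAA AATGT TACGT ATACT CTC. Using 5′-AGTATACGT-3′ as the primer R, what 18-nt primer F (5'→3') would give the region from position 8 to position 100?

The reverse primer's reverse complement ACGTATACT matches the template at positions 92–100; the product starts at position 8.
The forward primer is identical to the top strand over positions 8–25: TGCAGCCAAAGCTTGGTG.

5'-TGCAGCCAAAGCTTGGTG-3'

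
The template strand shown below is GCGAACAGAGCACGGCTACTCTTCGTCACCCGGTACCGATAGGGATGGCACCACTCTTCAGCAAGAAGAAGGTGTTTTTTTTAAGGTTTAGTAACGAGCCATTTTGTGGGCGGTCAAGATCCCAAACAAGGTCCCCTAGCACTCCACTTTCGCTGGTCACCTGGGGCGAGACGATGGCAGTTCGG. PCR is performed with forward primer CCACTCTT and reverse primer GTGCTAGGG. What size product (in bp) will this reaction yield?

92 bp

The forward primer matches the template at positions 51–58.
Reverse complement of the reverse primer: CCCTAGCAC. This occurs on the top strand at positions 134–142.
The product runs from position 51 to position 142, so its length is 142 − 51 + 1 = 92 bp.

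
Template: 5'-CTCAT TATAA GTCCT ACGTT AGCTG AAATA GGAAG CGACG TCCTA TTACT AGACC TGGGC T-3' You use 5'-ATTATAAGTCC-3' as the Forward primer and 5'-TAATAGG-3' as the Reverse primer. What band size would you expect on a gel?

Scanning the template, ATTATAAGTCC occurs at positions 4–14; this primer anneals to the bottom strand there with its 3' end pointing downstream.
The reverse primer's reverse complement is CCTATTA, which matches the template at positions 42–48.
Product length = (reverse-primer end) − (forward-primer start) + 1 = 48 − 4 + 1 = 45 bp.

45 bp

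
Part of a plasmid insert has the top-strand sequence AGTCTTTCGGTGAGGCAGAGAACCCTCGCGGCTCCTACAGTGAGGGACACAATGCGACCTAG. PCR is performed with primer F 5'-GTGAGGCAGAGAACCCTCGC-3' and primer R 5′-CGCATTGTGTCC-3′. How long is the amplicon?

Forward primer GTGAGGCAGAGAACCCTCGC is found on the top strand at positions 10–29.
The reverse primer's reverse complement is GGACACAATGCG, which matches the template at positions 45–56.
Amplicon spans positions 10–56: 47 bp.

47 bp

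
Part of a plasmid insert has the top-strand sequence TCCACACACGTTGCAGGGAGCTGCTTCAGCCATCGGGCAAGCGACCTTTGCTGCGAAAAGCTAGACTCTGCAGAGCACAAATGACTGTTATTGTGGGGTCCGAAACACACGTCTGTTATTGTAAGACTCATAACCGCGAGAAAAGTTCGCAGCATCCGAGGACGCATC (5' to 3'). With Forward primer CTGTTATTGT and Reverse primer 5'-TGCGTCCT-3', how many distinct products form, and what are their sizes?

Two products: 82 bp, 54 bp

The forward primer CTGTTATTGT matches the top strand at positions 85–94, 113–122.
The reverse primer's reverse complement is AGGACGCA, matching at positions 159–166.
Each forward site pairs with the reverse site to give a product ending at position 166: sizes 82, 54 bp.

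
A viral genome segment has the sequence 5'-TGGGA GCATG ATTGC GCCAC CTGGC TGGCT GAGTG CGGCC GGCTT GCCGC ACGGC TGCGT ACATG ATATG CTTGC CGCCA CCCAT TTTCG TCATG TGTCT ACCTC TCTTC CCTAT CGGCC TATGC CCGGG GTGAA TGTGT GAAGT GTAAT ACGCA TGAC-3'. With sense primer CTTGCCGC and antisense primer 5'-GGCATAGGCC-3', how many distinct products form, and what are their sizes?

Two products: 84 bp, 56 bp

The forward primer CTTGCCGC matches the top strand at positions 43–50, 71–78.
The reverse primer's reverse complement is GGCCTATGCC, matching at positions 117–126.
Each forward site pairs with the reverse site to give a product ending at position 126: sizes 84, 56 bp.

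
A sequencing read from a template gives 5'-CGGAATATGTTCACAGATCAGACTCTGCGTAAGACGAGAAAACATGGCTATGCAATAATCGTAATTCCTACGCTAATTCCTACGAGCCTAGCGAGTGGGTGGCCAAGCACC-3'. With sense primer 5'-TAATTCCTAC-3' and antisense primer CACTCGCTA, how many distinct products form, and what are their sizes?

The forward primer TAATTCCTAC matches the top strand at positions 62–71, 74–83.
The reverse primer's reverse complement is TAGCGAGTG, matching at positions 89–97.
Each forward site pairs with the reverse site to give a product ending at position 97: sizes 36, 24 bp.

Two products: 36 bp, 24 bp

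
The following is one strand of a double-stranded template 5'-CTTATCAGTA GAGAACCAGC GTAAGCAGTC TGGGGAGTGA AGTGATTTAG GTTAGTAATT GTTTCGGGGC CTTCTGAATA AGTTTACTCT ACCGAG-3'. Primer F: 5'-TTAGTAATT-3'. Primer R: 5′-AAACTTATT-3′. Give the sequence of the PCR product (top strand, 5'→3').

5'-TTAGTAATTGTTTCGGGGCCTTCTGAATAAGTTT-3'

The forward primer matches the template at positions 52–60.
Taking the reverse complement of AAACTTATT gives AATAAGTTT, found at positions 77–85 on the template; the primer anneals here to the top strand with its 3' end pointing upstream.
The product is the template from position 52 through 85 (34 bp).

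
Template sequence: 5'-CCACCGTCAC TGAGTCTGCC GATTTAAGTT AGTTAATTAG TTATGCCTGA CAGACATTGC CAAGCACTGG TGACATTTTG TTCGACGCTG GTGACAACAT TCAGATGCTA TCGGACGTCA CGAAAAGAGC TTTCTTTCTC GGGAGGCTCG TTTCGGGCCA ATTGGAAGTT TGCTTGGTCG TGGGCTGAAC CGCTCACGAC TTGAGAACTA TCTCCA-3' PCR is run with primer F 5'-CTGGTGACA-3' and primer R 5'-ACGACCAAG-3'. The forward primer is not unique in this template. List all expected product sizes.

The forward primer CTGGTGACA matches the top strand at positions 67–75, 88–96.
The reverse primer's reverse complement is CTTGGTCGT, matching at positions 173–181.
Each forward site pairs with the reverse site to give a product ending at position 181: sizes 115, 94 bp.

115 bp, 94 bp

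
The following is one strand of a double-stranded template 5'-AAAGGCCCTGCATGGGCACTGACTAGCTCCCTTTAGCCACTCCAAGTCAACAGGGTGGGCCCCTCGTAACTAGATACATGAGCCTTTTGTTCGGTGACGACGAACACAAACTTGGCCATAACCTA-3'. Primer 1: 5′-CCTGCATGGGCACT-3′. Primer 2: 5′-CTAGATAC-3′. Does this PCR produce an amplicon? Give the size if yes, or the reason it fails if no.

No product — both primers anneal to the same strand and extend in the same direction.

Primer 1 (CCTGCATGGGCACT) matches the top strand at positions 7–20 (3' end points downstream).
Primer 2 (CTAGATAC) also matches the top strand directly, at positions 70–77 — its reverse complement GTATCTAG is not present.
Both primers anneal to the bottom strand with 3' ends pointing the same way, so neither can prime synthesis back toward the other.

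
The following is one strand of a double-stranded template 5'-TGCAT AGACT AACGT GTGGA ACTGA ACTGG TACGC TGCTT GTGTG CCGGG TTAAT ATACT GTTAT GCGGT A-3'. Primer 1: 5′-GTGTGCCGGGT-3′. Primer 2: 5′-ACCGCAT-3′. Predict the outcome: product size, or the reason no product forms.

Yes — a 30 bp product.

Primer 1 (GTGTGCCGGGT) matches the top strand at positions 41–51; it acts as a forward primer.
Primer 2's reverse complement is ATGCGGT, matching the top strand at positions 64–70; it acts as a reverse primer.
The 3' ends face each other across positions 41–70, giving a 30 bp product.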